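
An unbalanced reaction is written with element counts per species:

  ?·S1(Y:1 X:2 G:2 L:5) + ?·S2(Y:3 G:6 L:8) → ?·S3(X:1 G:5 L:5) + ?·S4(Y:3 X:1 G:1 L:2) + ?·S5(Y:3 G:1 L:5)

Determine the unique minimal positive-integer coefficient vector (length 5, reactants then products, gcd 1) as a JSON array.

Coefficients: [3, 4, 5, 1, 4]

Y: 3·1+4·3 = 15 | 5·0+1·3+4·3 = 15
X: 3·2+4·0 = 6 | 5·1+1·1+4·0 = 6
G: 3·2+4·6 = 30 | 5·5+1·1+4·1 = 30
L: 3·5+4·8 = 47 | 5·5+1·2+4·5 = 47
gcd(3,4,5,1,4) = 1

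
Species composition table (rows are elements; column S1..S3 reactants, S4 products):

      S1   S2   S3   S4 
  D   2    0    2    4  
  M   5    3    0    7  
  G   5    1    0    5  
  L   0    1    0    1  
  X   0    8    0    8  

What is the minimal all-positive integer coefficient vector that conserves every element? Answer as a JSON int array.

D: 4·2+5·0+6·2 = 20 | 5·4 = 20
M: 4·5+5·3+6·0 = 35 | 5·7 = 35
G: 4·5+5·1+6·0 = 25 | 5·5 = 25
L: 4·0+5·1+6·0 = 5 | 5·1 = 5
X: 4·0+5·8+6·0 = 40 | 5·8 = 40
gcd(4,5,6,5) = 1

Coefficients: [4, 5, 6, 5]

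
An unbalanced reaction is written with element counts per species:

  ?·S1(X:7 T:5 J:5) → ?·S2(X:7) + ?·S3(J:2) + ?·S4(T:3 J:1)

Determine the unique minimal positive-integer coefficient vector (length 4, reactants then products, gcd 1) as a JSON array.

X: 3·7 = 21 | 3·7+5·0+5·0 = 21
T: 3·5 = 15 | 3·0+5·0+5·3 = 15
J: 3·5 = 15 | 3·0+5·2+5·1 = 15
gcd(3,3,5,5) = 1

Coefficients: [3, 3, 5, 5]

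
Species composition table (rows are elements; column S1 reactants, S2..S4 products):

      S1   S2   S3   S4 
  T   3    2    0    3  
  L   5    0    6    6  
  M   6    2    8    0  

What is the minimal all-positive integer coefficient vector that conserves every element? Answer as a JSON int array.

T: 6·3 = 18 | 6·2+3·0+2·3 = 18
L: 6·5 = 30 | 6·0+3·6+2·6 = 30
M: 6·6 = 36 | 6·2+3·8+2·0 = 36
gcd(6,6,3,2) = 1

Coefficients: [6, 6, 3, 2]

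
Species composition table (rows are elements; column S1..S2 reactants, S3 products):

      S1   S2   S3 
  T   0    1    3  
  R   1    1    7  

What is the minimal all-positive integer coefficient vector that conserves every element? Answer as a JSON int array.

Coefficients: [4, 3, 1]

T: 4·0+3·1 = 3 | 1·3 = 3
R: 4·1+3·1 = 7 | 1·7 = 7
gcd(4,3,1) = 1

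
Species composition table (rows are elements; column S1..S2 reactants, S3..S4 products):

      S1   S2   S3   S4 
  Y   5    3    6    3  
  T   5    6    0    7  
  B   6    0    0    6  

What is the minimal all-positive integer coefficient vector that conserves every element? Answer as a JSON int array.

Y: 6·5+2·3 = 36 | 3·6+6·3 = 36
T: 6·5+2·6 = 42 | 3·0+6·7 = 42
B: 6·6+2·0 = 36 | 3·0+6·6 = 36
gcd(6,2,3,6) = 1

Coefficients: [6, 2, 3, 6]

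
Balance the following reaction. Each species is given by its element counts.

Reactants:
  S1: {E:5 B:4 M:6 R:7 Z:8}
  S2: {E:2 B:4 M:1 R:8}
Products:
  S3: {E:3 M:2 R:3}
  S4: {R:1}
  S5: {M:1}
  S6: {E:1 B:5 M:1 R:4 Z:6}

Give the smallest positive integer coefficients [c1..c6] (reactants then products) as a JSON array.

Coefficients: [3, 2, 5, 6, 6, 4]

E: 3·5+2·2 = 19 | 5·3+6·0+6·0+4·1 = 19
B: 3·4+2·4 = 20 | 5·0+6·0+6·0+4·5 = 20
M: 3·6+2·1 = 20 | 5·2+6·0+6·1+4·1 = 20
R: 3·7+2·8 = 37 | 5·3+6·1+6·0+4·4 = 37
Z: 3·8+2·0 = 24 | 5·0+6·0+6·0+4·6 = 24
gcd(3,2,5,6,6,4) = 1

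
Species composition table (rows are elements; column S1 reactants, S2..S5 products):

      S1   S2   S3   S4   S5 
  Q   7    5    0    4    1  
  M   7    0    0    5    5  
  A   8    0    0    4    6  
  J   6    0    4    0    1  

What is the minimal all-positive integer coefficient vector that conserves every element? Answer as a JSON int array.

Q: 5·7 = 35 | 5·5+6·0+1·4+6·1 = 35
M: 5·7 = 35 | 5·0+6·0+1·5+6·5 = 35
A: 5·8 = 40 | 5·0+6·0+1·4+6·6 = 40
J: 5·6 = 30 | 5·0+6·4+1·0+6·1 = 30
gcd(5,5,6,1,6) = 1

Coefficients: [5, 5, 6, 1, 6]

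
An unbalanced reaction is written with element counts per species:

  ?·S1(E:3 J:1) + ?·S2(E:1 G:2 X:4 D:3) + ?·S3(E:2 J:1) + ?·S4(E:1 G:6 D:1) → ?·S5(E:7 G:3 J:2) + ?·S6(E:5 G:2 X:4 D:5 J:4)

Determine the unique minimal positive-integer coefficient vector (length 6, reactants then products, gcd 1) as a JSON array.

E: 6·3+1·1+6·2+2·1 = 33 | 4·7+1·5 = 33
G: 6·0+1·2+6·0+2·6 = 14 | 4·3+1·2 = 14
X: 6·0+1·4+6·0+2·0 = 4 | 4·0+1·4 = 4
D: 6·0+1·3+6·0+2·1 = 5 | 4·0+1·5 = 5
J: 6·1+1·0+6·1+2·0 = 12 | 4·2+1·4 = 12
gcd(6,1,6,2,4,1) = 1

Coefficients: [6, 1, 6, 2, 4, 1]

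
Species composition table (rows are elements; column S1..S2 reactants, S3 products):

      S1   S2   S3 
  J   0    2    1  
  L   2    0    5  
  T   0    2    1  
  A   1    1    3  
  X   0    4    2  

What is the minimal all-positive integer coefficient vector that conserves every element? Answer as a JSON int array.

J: 5·0+1·2 = 2 | 2·1 = 2
L: 5·2+1·0 = 10 | 2·5 = 10
T: 5·0+1·2 = 2 | 2·1 = 2
A: 5·1+1·1 = 6 | 2·3 = 6
X: 5·0+1·4 = 4 | 2·2 = 4
gcd(5,1,2) = 1

Coefficients: [5, 1, 2]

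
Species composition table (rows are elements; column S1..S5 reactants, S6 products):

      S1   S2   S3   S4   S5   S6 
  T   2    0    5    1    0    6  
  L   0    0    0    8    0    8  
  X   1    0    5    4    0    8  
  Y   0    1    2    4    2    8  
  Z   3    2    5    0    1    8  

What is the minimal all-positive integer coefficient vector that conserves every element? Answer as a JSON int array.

T: 5·2+2·0+3·5+5·1+6·0 = 30 | 5·6 = 30
L: 5·0+2·0+3·0+5·8+6·0 = 40 | 5·8 = 40
X: 5·1+2·0+3·5+5·4+6·0 = 40 | 5·8 = 40
Y: 5·0+2·1+3·2+5·4+6·2 = 40 | 5·8 = 40
Z: 5·3+2·2+3·5+5·0+6·1 = 40 | 5·8 = 40
gcd(5,2,3,5,6,5) = 1

Coefficients: [5, 2, 3, 5, 6, 5]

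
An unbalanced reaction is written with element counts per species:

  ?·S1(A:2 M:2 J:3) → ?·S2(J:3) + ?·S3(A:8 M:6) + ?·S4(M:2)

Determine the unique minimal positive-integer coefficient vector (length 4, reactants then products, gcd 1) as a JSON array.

A: 4·2 = 8 | 4·0+1·8+1·0 = 8
M: 4·2 = 8 | 4·0+1·6+1·2 = 8
J: 4·3 = 12 | 4·3+1·0+1·0 = 12
gcd(4,4,1,1) = 1

Coefficients: [4, 4, 1, 1]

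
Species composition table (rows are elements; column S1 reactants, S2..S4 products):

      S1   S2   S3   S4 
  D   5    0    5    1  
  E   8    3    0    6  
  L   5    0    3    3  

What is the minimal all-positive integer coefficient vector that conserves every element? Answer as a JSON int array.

D: 6·5 = 30 | 6·0+5·5+5·1 = 30
E: 6·8 = 48 | 6·3+5·0+5·6 = 48
L: 6·5 = 30 | 6·0+5·3+5·3 = 30
gcd(6,6,5,5) = 1

Coefficients: [6, 6, 5, 5]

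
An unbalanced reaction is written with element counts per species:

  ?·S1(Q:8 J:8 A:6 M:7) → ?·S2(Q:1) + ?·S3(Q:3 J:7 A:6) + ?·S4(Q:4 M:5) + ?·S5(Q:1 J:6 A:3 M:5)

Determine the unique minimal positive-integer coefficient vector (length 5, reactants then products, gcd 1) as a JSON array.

Q: 5·8 = 40 | 6·1+4·3+5·4+2·1 = 40
J: 5·8 = 40 | 6·0+4·7+5·0+2·6 = 40
A: 5·6 = 30 | 6·0+4·6+5·0+2·3 = 30
M: 5·7 = 35 | 6·0+4·0+5·5+2·5 = 35
gcd(5,6,4,5,2) = 1

Coefficients: [5, 6, 4, 5, 2]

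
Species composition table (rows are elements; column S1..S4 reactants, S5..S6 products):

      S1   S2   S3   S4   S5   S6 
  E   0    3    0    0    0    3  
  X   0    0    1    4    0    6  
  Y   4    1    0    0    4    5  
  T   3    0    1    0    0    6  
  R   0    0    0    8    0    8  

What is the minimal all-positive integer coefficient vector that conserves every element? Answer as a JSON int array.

E: 4·0+3·3+6·0+3·0 = 9 | 1·0+3·3 = 9
X: 4·0+3·0+6·1+3·4 = 18 | 1·0+3·6 = 18
Y: 4·4+3·1+6·0+3·0 = 19 | 1·4+3·5 = 19
T: 4·3+3·0+6·1+3·0 = 18 | 1·0+3·6 = 18
R: 4·0+3·0+6·0+3·8 = 24 | 1·0+3·8 = 24
gcd(4,3,6,3,1,3) = 1

Coefficients: [4, 3, 6, 3, 1, 3]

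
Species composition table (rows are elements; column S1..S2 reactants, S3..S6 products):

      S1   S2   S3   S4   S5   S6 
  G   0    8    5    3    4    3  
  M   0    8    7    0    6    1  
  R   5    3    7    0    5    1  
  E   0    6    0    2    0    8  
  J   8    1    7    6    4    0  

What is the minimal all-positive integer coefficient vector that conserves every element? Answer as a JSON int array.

G: 5·0+6·8 = 48 | 2·5+2·3+5·4+4·3 = 48
M: 5·0+6·8 = 48 | 2·7+2·0+5·6+4·1 = 48
R: 5·5+6·3 = 43 | 2·7+2·0+5·5+4·1 = 43
E: 5·0+6·6 = 36 | 2·0+2·2+5·0+4·8 = 36
J: 5·8+6·1 = 46 | 2·7+2·6+5·4+4·0 = 46
gcd(5,6,2,2,5,4) = 1

Coefficients: [5, 6, 2, 2, 5, 4]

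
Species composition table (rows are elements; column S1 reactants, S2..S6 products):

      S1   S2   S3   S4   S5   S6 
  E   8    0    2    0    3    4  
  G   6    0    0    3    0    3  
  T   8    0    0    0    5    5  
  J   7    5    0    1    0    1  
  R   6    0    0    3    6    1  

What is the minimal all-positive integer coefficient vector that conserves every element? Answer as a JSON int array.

E: 5·8 = 40 | 5·0+5·2+4·0+2·3+6·4 = 40
G: 5·6 = 30 | 5·0+5·0+4·3+2·0+6·3 = 30
T: 5·8 = 40 | 5·0+5·0+4·0+2·5+6·5 = 40
J: 5·7 = 35 | 5·5+5·0+4·1+2·0+6·1 = 35
R: 5·6 = 30 | 5·0+5·0+4·3+2·6+6·1 = 30
gcd(5,5,5,4,2,6) = 1

Coefficients: [5, 5, 5, 4, 2, 6]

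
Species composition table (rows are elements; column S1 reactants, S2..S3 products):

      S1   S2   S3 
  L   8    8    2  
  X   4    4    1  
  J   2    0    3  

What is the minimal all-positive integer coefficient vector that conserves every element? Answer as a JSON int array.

L: 6·8 = 48 | 5·8+4·2 = 48
X: 6·4 = 24 | 5·4+4·1 = 24
J: 6·2 = 12 | 5·0+4·3 = 12
gcd(6,5,4) = 1

Coefficients: [6, 5, 4]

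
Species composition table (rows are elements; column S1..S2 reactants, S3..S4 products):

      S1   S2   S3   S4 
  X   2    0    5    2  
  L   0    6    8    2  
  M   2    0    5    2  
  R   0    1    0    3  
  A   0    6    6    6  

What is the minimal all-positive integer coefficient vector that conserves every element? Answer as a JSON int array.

Coefficients: [6, 3, 2, 1]

X: 6·2+3·0 = 12 | 2·5+1·2 = 12
L: 6·0+3·6 = 18 | 2·8+1·2 = 18
M: 6·2+3·0 = 12 | 2·5+1·2 = 12
R: 6·0+3·1 = 3 | 2·0+1·3 = 3
A: 6·0+3·6 = 18 | 2·6+1·6 = 18
gcd(6,3,2,1) = 1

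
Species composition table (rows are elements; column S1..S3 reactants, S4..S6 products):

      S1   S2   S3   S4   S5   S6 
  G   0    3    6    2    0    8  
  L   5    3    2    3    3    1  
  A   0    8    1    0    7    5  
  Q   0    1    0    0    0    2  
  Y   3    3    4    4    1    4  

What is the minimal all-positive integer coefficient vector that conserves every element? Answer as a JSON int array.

G: 1·0+6·3+2·6 = 30 | 3·2+5·0+3·8 = 30
L: 1·5+6·3+2·2 = 27 | 3·3+5·3+3·1 = 27
A: 1·0+6·8+2·1 = 50 | 3·0+5·7+3·5 = 50
Q: 1·0+6·1+2·0 = 6 | 3·0+5·0+3·2 = 6
Y: 1·3+6·3+2·4 = 29 | 3·4+5·1+3·4 = 29
gcd(1,6,2,3,5,3) = 1

Coefficients: [1, 6, 2, 3, 5, 3]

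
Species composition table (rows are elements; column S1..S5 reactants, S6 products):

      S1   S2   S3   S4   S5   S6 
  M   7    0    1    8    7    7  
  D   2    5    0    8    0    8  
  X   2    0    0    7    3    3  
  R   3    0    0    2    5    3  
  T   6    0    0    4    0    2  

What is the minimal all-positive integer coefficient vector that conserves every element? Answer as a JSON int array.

Coefficients: [1, 6, 6, 1, 2, 5]

M: 1·7+6·0+6·1+1·8+2·7 = 35 | 5·7 = 35
D: 1·2+6·5+6·0+1·8+2·0 = 40 | 5·8 = 40
X: 1·2+6·0+6·0+1·7+2·3 = 15 | 5·3 = 15
R: 1·3+6·0+6·0+1·2+2·5 = 15 | 5·3 = 15
T: 1·6+6·0+6·0+1·4+2·0 = 10 | 5·2 = 10
gcd(1,6,6,1,2,5) = 1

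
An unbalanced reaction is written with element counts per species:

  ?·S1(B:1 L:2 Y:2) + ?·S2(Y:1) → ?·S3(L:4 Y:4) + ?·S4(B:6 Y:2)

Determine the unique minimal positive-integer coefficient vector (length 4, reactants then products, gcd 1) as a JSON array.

Coefficients: [6, 2, 3, 1]

B: 6·1+2·0 = 6 | 3·0+1·6 = 6
L: 6·2+2·0 = 12 | 3·4+1·0 = 12
Y: 6·2+2·1 = 14 | 3·4+1·2 = 14
gcd(6,2,3,1) = 1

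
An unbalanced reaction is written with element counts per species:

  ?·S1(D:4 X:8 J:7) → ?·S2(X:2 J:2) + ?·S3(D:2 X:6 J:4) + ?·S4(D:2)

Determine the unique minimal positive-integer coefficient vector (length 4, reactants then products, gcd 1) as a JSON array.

Coefficients: [2, 5, 1, 3]

D: 2·4 = 8 | 5·0+1·2+3·2 = 8
X: 2·8 = 16 | 5·2+1·6+3·0 = 16
J: 2·7 = 14 | 5·2+1·4+3·0 = 14
gcd(2,5,1,3) = 1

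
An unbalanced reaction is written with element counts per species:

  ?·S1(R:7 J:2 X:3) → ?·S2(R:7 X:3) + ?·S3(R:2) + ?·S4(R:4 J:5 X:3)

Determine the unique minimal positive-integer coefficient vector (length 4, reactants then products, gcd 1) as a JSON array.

R: 5·7 = 35 | 3·7+3·2+2·4 = 35
J: 5·2 = 10 | 3·0+3·0+2·5 = 10
X: 5·3 = 15 | 3·3+3·0+2·3 = 15
gcd(5,3,3,2) = 1

Coefficients: [5, 3, 3, 2]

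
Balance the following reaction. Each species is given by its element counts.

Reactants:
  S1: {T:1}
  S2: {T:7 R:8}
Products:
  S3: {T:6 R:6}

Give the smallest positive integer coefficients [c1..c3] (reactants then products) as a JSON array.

Coefficients: [3, 3, 4]

T: 3·1+3·7 = 24 | 4·6 = 24
R: 3·0+3·8 = 24 | 4·6 = 24
gcd(3,3,4) = 1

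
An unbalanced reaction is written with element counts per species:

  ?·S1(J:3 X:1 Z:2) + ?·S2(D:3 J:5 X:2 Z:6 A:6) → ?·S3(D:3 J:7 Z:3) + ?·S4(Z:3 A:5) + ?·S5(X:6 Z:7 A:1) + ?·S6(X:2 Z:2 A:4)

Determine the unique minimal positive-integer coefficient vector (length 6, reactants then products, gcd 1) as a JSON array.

D: 4·0+6·3 = 18 | 6·3+3·0+1·0+5·0 = 18
J: 4·3+6·5 = 42 | 6·7+3·0+1·0+5·0 = 42
X: 4·1+6·2 = 16 | 6·0+3·0+1·6+5·2 = 16
Z: 4·2+6·6 = 44 | 6·3+3·3+1·7+5·2 = 44
A: 4·0+6·6 = 36 | 6·0+3·5+1·1+5·4 = 36
gcd(4,6,6,3,1,5) = 1

Coefficients: [4, 6, 6, 3, 1, 5]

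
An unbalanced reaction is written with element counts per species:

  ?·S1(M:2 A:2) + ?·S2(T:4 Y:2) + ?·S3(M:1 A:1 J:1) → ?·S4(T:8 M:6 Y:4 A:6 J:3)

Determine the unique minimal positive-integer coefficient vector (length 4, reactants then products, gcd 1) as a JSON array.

Coefficients: [3, 4, 6, 2]

T: 3·0+4·4+6·0 = 16 | 2·8 = 16
M: 3·2+4·0+6·1 = 12 | 2·6 = 12
Y: 3·0+4·2+6·0 = 8 | 2·4 = 8
A: 3·2+4·0+6·1 = 12 | 2·6 = 12
J: 3·0+4·0+6·1 = 6 | 2·3 = 6
gcd(3,4,6,2) = 1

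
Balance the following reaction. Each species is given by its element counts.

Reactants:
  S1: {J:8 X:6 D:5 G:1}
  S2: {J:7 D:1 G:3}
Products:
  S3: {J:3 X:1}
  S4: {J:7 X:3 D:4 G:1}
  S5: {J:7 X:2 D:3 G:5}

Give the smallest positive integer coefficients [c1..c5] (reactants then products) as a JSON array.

J: 4·8+5·7 = 67 | 6·3+4·7+3·7 = 67
X: 4·6+5·0 = 24 | 6·1+4·3+3·2 = 24
D: 4·5+5·1 = 25 | 6·0+4·4+3·3 = 25
G: 4·1+5·3 = 19 | 6·0+4·1+3·5 = 19
gcd(4,5,6,4,3) = 1

Coefficients: [4, 5, 6, 4, 3]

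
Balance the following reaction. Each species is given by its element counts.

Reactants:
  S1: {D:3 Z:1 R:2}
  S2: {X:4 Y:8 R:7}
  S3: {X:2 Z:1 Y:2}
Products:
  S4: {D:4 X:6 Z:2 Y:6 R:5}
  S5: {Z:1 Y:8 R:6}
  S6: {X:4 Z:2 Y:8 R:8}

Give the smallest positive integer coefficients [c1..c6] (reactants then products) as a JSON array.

Coefficients: [4, 3, 5, 3, 1, 1]

D: 4·3+3·0+5·0 = 12 | 3·4+1·0+1·0 = 12
X: 4·0+3·4+5·2 = 22 | 3·6+1·0+1·4 = 22
Z: 4·1+3·0+5·1 = 9 | 3·2+1·1+1·2 = 9
Y: 4·0+3·8+5·2 = 34 | 3·6+1·8+1·8 = 34
R: 4·2+3·7+5·0 = 29 | 3·5+1·6+1·8 = 29
gcd(4,3,5,3,1,1) = 1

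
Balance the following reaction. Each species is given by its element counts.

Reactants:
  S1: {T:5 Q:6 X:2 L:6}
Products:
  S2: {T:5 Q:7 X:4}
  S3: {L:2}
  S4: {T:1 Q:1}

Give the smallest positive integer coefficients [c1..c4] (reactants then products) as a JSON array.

Coefficients: [2, 1, 6, 5]

T: 2·5 = 10 | 1·5+6·0+5·1 = 10
Q: 2·6 = 12 | 1·7+6·0+5·1 = 12
X: 2·2 = 4 | 1·4+6·0+5·0 = 4
L: 2·6 = 12 | 1·0+6·2+5·0 = 12
gcd(2,1,6,5) = 1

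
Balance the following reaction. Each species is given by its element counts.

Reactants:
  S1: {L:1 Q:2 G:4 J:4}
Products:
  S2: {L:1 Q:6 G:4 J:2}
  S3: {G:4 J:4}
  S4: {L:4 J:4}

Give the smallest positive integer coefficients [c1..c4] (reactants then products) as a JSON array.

Coefficients: [6, 2, 4, 1]

L: 6·1 = 6 | 2·1+4·0+1·4 = 6
Q: 6·2 = 12 | 2·6+4·0+1·0 = 12
G: 6·4 = 24 | 2·4+4·4+1·0 = 24
J: 6·4 = 24 | 2·2+4·4+1·4 = 24
gcd(6,2,4,1) = 1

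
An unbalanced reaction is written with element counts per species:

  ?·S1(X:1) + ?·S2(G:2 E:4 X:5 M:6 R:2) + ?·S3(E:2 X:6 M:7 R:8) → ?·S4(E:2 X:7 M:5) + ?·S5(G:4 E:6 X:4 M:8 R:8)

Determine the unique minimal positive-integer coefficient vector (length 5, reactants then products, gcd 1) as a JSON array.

Coefficients: [3, 4, 1, 3, 2]

G: 3·0+4·2+1·0 = 8 | 3·0+2·4 = 8
E: 3·0+4·4+1·2 = 18 | 3·2+2·6 = 18
X: 3·1+4·5+1·6 = 29 | 3·7+2·4 = 29
M: 3·0+4·6+1·7 = 31 | 3·5+2·8 = 31
R: 3·0+4·2+1·8 = 16 | 3·0+2·8 = 16
gcd(3,4,1,3,2) = 1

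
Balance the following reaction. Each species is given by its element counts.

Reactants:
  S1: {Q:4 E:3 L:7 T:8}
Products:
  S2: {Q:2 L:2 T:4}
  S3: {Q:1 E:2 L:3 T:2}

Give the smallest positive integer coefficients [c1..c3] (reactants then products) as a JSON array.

Q: 4·4 = 16 | 5·2+6·1 = 16
E: 4·3 = 12 | 5·0+6·2 = 12
L: 4·7 = 28 | 5·2+6·3 = 28
T: 4·8 = 32 | 5·4+6·2 = 32
gcd(4,5,6) = 1

Coefficients: [4, 5, 6]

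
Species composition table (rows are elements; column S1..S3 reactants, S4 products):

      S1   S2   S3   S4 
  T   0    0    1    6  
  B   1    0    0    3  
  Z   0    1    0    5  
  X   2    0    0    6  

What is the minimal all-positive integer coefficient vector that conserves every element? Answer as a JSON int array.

T: 3·0+5·0+6·1 = 6 | 1·6 = 6
B: 3·1+5·0+6·0 = 3 | 1·3 = 3
Z: 3·0+5·1+6·0 = 5 | 1·5 = 5
X: 3·2+5·0+6·0 = 6 | 1·6 = 6
gcd(3,5,6,1) = 1

Coefficients: [3, 5, 6, 1]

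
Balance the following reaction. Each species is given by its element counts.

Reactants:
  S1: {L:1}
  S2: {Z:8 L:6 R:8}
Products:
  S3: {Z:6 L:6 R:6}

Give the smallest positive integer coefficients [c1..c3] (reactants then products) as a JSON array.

Coefficients: [6, 3, 4]

Z: 6·0+3·8 = 24 | 4·6 = 24
L: 6·1+3·6 = 24 | 4·6 = 24
R: 6·0+3·8 = 24 | 4·6 = 24
gcd(6,3,4) = 1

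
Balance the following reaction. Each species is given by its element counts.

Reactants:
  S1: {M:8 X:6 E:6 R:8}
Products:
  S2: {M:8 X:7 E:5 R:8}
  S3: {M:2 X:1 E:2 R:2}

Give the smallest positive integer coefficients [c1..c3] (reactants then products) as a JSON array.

M: 3·8 = 24 | 2·8+4·2 = 24
X: 3·6 = 18 | 2·7+4·1 = 18
E: 3·6 = 18 | 2·5+4·2 = 18
R: 3·8 = 24 | 2·8+4·2 = 24
gcd(3,2,4) = 1

Coefficients: [3, 2, 4]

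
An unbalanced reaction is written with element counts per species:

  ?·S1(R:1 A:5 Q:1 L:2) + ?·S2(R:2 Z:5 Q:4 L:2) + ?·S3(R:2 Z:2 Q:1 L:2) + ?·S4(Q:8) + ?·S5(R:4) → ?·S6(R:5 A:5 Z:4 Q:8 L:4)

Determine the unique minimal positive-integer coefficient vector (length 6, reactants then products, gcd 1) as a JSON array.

R: 6·1+4·2+2·2+3·0+3·4 = 30 | 6·5 = 30
A: 6·5+4·0+2·0+3·0+3·0 = 30 | 6·5 = 30
Z: 6·0+4·5+2·2+3·0+3·0 = 24 | 6·4 = 24
Q: 6·1+4·4+2·1+3·8+3·0 = 48 | 6·8 = 48
L: 6·2+4·2+2·2+3·0+3·0 = 24 | 6·4 = 24
gcd(6,4,2,3,3,6) = 1

Coefficients: [6, 4, 2, 3, 3, 6]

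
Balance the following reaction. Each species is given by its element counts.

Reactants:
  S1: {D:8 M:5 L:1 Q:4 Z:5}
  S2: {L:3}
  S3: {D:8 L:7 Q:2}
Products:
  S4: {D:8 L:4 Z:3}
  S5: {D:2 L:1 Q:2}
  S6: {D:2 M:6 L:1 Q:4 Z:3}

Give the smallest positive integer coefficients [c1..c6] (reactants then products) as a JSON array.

Coefficients: [6, 5, 1, 5, 3, 5]

D: 6·8+5·0+1·8 = 56 | 5·8+3·2+5·2 = 56
M: 6·5+5·0+1·0 = 30 | 5·0+3·0+5·6 = 30
L: 6·1+5·3+1·7 = 28 | 5·4+3·1+5·1 = 28
Q: 6·4+5·0+1·2 = 26 | 5·0+3·2+5·4 = 26
Z: 6·5+5·0+1·0 = 30 | 5·3+3·0+5·3 = 30
gcd(6,5,1,5,3,5) = 1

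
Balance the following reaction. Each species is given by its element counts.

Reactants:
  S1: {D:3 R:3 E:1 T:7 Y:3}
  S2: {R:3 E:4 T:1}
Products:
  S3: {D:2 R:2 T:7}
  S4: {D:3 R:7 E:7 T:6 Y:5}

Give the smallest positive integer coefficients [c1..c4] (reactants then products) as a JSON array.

D: 5·3+4·0 = 15 | 3·2+3·3 = 15
R: 5·3+4·3 = 27 | 3·2+3·7 = 27
E: 5·1+4·4 = 21 | 3·0+3·7 = 21
T: 5·7+4·1 = 39 | 3·7+3·6 = 39
Y: 5·3+4·0 = 15 | 3·0+3·5 = 15
gcd(5,4,3,3) = 1

Coefficients: [5, 4, 3, 3]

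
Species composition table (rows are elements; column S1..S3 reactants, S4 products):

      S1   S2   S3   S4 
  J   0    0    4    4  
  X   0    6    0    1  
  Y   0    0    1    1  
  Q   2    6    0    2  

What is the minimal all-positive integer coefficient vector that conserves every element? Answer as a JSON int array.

J: 3·0+1·0+6·4 = 24 | 6·4 = 24
X: 3·0+1·6+6·0 = 6 | 6·1 = 6
Y: 3·0+1·0+6·1 = 6 | 6·1 = 6
Q: 3·2+1·6+6·0 = 12 | 6·2 = 12
gcd(3,1,6,6) = 1

Coefficients: [3, 1, 6, 6]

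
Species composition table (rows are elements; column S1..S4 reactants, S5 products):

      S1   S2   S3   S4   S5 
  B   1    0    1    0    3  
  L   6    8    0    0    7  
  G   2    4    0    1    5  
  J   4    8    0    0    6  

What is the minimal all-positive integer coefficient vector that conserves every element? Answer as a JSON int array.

B: 1·1+1·0+5·1+4·0 = 6 | 2·3 = 6
L: 1·6+1·8+5·0+4·0 = 14 | 2·7 = 14
G: 1·2+1·4+5·0+4·1 = 10 | 2·5 = 10
J: 1·4+1·8+5·0+4·0 = 12 | 2·6 = 12
gcd(1,1,5,4,2) = 1

Coefficients: [1, 1, 5, 4, 2]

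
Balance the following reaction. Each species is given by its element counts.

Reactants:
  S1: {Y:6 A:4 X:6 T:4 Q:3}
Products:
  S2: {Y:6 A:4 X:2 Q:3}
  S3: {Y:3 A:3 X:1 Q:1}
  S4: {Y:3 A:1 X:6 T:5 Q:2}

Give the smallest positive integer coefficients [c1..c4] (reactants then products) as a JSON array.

Y: 5·6 = 30 | 1·6+4·3+4·3 = 30
A: 5·4 = 20 | 1·4+4·3+4·1 = 20
X: 5·6 = 30 | 1·2+4·1+4·6 = 30
T: 5·4 = 20 | 1·0+4·0+4·5 = 20
Q: 5·3 = 15 | 1·3+4·1+4·2 = 15
gcd(5,1,4,4) = 1

Coefficients: [5, 1, 4, 4]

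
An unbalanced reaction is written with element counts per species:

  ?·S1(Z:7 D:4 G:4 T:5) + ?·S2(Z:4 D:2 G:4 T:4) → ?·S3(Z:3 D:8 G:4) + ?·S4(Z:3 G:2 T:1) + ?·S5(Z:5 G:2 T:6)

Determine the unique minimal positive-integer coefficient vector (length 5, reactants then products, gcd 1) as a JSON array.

Z: 5·7+2·4 = 43 | 3·3+3·3+5·5 = 43
D: 5·4+2·2 = 24 | 3·8+3·0+5·0 = 24
G: 5·4+2·4 = 28 | 3·4+3·2+5·2 = 28
T: 5·5+2·4 = 33 | 3·0+3·1+5·6 = 33
gcd(5,2,3,3,5) = 1

Coefficients: [5, 2, 3, 3, 5]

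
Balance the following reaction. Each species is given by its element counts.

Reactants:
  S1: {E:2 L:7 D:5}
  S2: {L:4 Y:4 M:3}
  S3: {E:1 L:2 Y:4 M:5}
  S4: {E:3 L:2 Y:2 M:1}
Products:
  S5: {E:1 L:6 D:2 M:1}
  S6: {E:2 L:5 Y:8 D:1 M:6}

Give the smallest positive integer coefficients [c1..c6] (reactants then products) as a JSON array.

E: 3·2+6·0+3·1+2·3 = 15 | 5·1+5·2 = 15
L: 3·7+6·4+3·2+2·2 = 55 | 5·6+5·5 = 55
Y: 3·0+6·4+3·4+2·2 = 40 | 5·0+5·8 = 40
D: 3·5+6·0+3·0+2·0 = 15 | 5·2+5·1 = 15
M: 3·0+6·3+3·5+2·1 = 35 | 5·1+5·6 = 35
gcd(3,6,3,2,5,5) = 1

Coefficients: [3, 6, 3, 2, 5, 5]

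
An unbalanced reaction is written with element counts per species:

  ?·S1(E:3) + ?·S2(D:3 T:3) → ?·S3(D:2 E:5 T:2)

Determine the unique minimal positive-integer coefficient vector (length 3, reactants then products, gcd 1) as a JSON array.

Coefficients: [5, 2, 3]

D: 5·0+2·3 = 6 | 3·2 = 6
E: 5·3+2·0 = 15 | 3·5 = 15
T: 5·0+2·3 = 6 | 3·2 = 6
gcd(5,2,3) = 1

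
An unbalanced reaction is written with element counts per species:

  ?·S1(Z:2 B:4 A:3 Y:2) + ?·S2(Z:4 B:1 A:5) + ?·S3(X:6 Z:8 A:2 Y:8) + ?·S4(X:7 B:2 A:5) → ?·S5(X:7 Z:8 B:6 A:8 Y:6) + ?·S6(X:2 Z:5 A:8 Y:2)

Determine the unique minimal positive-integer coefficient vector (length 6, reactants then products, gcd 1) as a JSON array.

X: 5·0+4·0+3·6+3·7 = 39 | 5·7+2·2 = 39
Z: 5·2+4·4+3·8+3·0 = 50 | 5·8+2·5 = 50
B: 5·4+4·1+3·0+3·2 = 30 | 5·6+2·0 = 30
A: 5·3+4·5+3·2+3·5 = 56 | 5·8+2·8 = 56
Y: 5·2+4·0+3·8+3·0 = 34 | 5·6+2·2 = 34
gcd(5,4,3,3,5,2) = 1

Coefficients: [5, 4, 3, 3, 5, 2]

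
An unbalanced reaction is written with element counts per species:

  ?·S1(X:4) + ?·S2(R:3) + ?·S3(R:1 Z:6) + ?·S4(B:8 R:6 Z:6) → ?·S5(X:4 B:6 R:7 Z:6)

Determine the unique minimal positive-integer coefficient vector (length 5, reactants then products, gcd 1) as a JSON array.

X: 4·4+3·0+1·0+3·0 = 16 | 4·4 = 16
B: 4·0+3·0+1·0+3·8 = 24 | 4·6 = 24
R: 4·0+3·3+1·1+3·6 = 28 | 4·7 = 28
Z: 4·0+3·0+1·6+3·6 = 24 | 4·6 = 24
gcd(4,3,1,3,4) = 1

Coefficients: [4, 3, 1, 3, 4]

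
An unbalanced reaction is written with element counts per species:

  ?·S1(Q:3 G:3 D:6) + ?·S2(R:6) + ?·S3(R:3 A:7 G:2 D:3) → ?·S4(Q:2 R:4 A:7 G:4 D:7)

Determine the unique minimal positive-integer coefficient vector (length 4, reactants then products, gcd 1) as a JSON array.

Q: 4·3+1·0+6·0 = 12 | 6·2 = 12
R: 4·0+1·6+6·3 = 24 | 6·4 = 24
A: 4·0+1·0+6·7 = 42 | 6·7 = 42
G: 4·3+1·0+6·2 = 24 | 6·4 = 24
D: 4·6+1·0+6·3 = 42 | 6·7 = 42
gcd(4,1,6,6) = 1

Coefficients: [4, 1, 6, 6]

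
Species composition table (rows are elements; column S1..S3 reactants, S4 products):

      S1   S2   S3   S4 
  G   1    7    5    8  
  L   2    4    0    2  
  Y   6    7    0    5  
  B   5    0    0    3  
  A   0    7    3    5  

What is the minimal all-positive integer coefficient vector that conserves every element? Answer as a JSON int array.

G: 3·1+1·7+6·5 = 40 | 5·8 = 40
L: 3·2+1·4+6·0 = 10 | 5·2 = 10
Y: 3·6+1·7+6·0 = 25 | 5·5 = 25
B: 3·5+1·0+6·0 = 15 | 5·3 = 15
A: 3·0+1·7+6·3 = 25 | 5·5 = 25
gcd(3,1,6,5) = 1

Coefficients: [3, 1, 6, 5]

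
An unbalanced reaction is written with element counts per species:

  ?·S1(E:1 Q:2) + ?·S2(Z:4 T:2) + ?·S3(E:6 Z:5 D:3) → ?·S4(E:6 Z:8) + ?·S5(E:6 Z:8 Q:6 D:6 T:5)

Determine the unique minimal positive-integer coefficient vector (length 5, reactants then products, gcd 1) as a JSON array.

E: 6·1+5·0+4·6 = 30 | 3·6+2·6 = 30
Z: 6·0+5·4+4·5 = 40 | 3·8+2·8 = 40
Q: 6·2+5·0+4·0 = 12 | 3·0+2·6 = 12
D: 6·0+5·0+4·3 = 12 | 3·0+2·6 = 12
T: 6·0+5·2+4·0 = 10 | 3·0+2·5 = 10
gcd(6,5,4,3,2) = 1

Coefficients: [6, 5, 4, 3, 2]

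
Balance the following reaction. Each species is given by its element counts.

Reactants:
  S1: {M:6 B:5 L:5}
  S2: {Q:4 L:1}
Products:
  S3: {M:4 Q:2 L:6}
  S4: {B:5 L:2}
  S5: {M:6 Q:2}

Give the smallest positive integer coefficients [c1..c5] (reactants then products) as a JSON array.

M: 5·6+3·0 = 30 | 3·4+5·0+3·6 = 30
B: 5·5+3·0 = 25 | 3·0+5·5+3·0 = 25
Q: 5·0+3·4 = 12 | 3·2+5·0+3·2 = 12
L: 5·5+3·1 = 28 | 3·6+5·2+3·0 = 28
gcd(5,3,3,5,3) = 1

Coefficients: [5, 3, 3, 5, 3]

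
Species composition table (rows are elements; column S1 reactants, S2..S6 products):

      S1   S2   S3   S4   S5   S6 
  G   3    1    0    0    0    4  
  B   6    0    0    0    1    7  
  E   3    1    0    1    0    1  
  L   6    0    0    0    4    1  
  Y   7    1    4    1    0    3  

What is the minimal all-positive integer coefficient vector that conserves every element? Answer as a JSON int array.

Coefficients: [3, 1, 2, 6, 4, 2]

G: 3·3 = 9 | 1·1+2·0+6·0+4·0+2·4 = 9
B: 3·6 = 18 | 1·0+2·0+6·0+4·1+2·7 = 18
E: 3·3 = 9 | 1·1+2·0+6·1+4·0+2·1 = 9
L: 3·6 = 18 | 1·0+2·0+6·0+4·4+2·1 = 18
Y: 3·7 = 21 | 1·1+2·4+6·1+4·0+2·3 = 21
gcd(3,1,2,6,4,2) = 1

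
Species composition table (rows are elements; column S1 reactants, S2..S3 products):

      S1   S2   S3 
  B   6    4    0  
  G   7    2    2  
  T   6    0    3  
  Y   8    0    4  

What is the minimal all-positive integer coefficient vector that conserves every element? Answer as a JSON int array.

B: 2·6 = 12 | 3·4+4·0 = 12
G: 2·7 = 14 | 3·2+4·2 = 14
T: 2·6 = 12 | 3·0+4·3 = 12
Y: 2·8 = 16 | 3·0+4·4 = 16
gcd(2,3,4) = 1

Coefficients: [2, 3, 4]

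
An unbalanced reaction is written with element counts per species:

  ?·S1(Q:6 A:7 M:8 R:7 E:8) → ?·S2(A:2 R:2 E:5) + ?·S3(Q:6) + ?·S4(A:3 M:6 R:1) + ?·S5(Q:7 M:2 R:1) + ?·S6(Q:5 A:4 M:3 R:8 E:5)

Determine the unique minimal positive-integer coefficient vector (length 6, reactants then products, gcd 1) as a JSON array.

Coefficients: [5, 6, 1, 5, 2, 2]

Q: 5·6 = 30 | 6·0+1·6+5·0+2·7+2·5 = 30
A: 5·7 = 35 | 6·2+1·0+5·3+2·0+2·4 = 35
M: 5·8 = 40 | 6·0+1·0+5·6+2·2+2·3 = 40
R: 5·7 = 35 | 6·2+1·0+5·1+2·1+2·8 = 35
E: 5·8 = 40 | 6·5+1·0+5·0+2·0+2·5 = 40
gcd(5,6,1,5,2,2) = 1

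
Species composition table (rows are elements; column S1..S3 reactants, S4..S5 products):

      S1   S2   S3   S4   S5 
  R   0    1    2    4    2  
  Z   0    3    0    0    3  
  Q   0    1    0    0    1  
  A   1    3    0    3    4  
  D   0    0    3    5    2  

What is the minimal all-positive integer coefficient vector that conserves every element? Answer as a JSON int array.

Coefficients: [5, 2, 3, 1, 2]

R: 5·0+2·1+3·2 = 8 | 1·4+2·2 = 8
Z: 5·0+2·3+3·0 = 6 | 1·0+2·3 = 6
Q: 5·0+2·1+3·0 = 2 | 1·0+2·1 = 2
A: 5·1+2·3+3·0 = 11 | 1·3+2·4 = 11
D: 5·0+2·0+3·3 = 9 | 1·5+2·2 = 9
gcd(5,2,3,1,2) = 1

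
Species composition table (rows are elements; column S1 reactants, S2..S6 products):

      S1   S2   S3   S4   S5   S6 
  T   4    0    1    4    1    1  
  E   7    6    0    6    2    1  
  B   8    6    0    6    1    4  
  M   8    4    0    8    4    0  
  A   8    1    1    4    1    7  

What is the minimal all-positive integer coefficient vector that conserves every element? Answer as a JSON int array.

T: 5·4 = 20 | 2·0+5·1+2·4+4·1+3·1 = 20
E: 5·7 = 35 | 2·6+5·0+2·6+4·2+3·1 = 35
B: 5·8 = 40 | 2·6+5·0+2·6+4·1+3·4 = 40
M: 5·8 = 40 | 2·4+5·0+2·8+4·4+3·0 = 40
A: 5·8 = 40 | 2·1+5·1+2·4+4·1+3·7 = 40
gcd(5,2,5,2,4,3) = 1

Coefficients: [5, 2, 5, 2, 4, 3]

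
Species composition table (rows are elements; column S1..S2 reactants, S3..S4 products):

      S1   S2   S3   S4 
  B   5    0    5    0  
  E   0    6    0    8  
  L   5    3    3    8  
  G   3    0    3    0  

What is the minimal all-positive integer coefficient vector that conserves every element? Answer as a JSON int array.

Coefficients: [6, 4, 6, 3]

B: 6·5+4·0 = 30 | 6·5+3·0 = 30
E: 6·0+4·6 = 24 | 6·0+3·8 = 24
L: 6·5+4·3 = 42 | 6·3+3·8 = 42
G: 6·3+4·0 = 18 | 6·3+3·0 = 18
gcd(6,4,6,3) = 1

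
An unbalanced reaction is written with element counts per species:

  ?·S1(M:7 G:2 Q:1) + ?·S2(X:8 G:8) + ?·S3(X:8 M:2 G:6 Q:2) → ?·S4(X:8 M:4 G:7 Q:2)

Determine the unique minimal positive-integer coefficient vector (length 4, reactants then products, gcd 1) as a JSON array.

Coefficients: [2, 1, 5, 6]

X: 2·0+1·8+5·8 = 48 | 6·8 = 48
M: 2·7+1·0+5·2 = 24 | 6·4 = 24
G: 2·2+1·8+5·6 = 42 | 6·7 = 42
Q: 2·1+1·0+5·2 = 12 | 6·2 = 12
gcd(2,1,5,6) = 1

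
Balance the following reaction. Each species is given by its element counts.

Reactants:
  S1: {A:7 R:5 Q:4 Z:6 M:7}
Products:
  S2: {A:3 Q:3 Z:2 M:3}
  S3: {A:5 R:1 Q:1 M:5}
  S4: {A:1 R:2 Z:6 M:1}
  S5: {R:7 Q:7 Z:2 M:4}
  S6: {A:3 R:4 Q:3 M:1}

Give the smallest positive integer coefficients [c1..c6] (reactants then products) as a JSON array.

Coefficients: [6, 2, 5, 5, 1, 2]

A: 6·7 = 42 | 2·3+5·5+5·1+1·0+2·3 = 42
R: 6·5 = 30 | 2·0+5·1+5·2+1·7+2·4 = 30
Q: 6·4 = 24 | 2·3+5·1+5·0+1·7+2·3 = 24
Z: 6·6 = 36 | 2·2+5·0+5·6+1·2+2·0 = 36
M: 6·7 = 42 | 2·3+5·5+5·1+1·4+2·1 = 42
gcd(6,2,5,5,1,2) = 1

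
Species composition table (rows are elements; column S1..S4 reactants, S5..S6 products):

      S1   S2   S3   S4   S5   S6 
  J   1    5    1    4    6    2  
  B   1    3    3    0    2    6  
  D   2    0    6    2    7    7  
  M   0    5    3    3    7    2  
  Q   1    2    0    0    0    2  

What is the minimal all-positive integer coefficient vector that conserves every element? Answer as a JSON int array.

J: 2·1+1·5+5·1+4·4 = 28 | 4·6+2·2 = 28
B: 2·1+1·3+5·3+4·0 = 20 | 4·2+2·6 = 20
D: 2·2+1·0+5·6+4·2 = 42 | 4·7+2·7 = 42
M: 2·0+1·5+5·3+4·3 = 32 | 4·7+2·2 = 32
Q: 2·1+1·2+5·0+4·0 = 4 | 4·0+2·2 = 4
gcd(2,1,5,4,4,2) = 1

Coefficients: [2, 1, 5, 4, 4, 2]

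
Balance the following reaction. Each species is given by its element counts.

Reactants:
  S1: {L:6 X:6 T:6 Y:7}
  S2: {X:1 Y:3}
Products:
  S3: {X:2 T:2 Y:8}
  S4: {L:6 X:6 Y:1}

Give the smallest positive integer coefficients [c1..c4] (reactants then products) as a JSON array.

L: 1·6+6·0 = 6 | 3·0+1·6 = 6
X: 1·6+6·1 = 12 | 3·2+1·6 = 12
T: 1·6+6·0 = 6 | 3·2+1·0 = 6
Y: 1·7+6·3 = 25 | 3·8+1·1 = 25
gcd(1,6,3,1) = 1

Coefficients: [1, 6, 3, 1]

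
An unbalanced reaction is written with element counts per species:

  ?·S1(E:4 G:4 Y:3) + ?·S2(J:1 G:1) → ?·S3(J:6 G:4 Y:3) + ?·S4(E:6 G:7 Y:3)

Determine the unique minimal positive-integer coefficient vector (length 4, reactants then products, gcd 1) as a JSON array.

E: 3·4+6·0 = 12 | 1·0+2·6 = 12
J: 3·0+6·1 = 6 | 1·6+2·0 = 6
G: 3·4+6·1 = 18 | 1·4+2·7 = 18
Y: 3·3+6·0 = 9 | 1·3+2·3 = 9
gcd(3,6,1,2) = 1

Coefficients: [3, 6, 1, 2]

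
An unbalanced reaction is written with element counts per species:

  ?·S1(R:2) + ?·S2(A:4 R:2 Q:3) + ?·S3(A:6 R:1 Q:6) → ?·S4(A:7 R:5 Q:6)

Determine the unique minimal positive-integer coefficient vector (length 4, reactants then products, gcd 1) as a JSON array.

Coefficients: [5, 4, 2, 4]

A: 5·0+4·4+2·6 = 28 | 4·7 = 28
R: 5·2+4·2+2·1 = 20 | 4·5 = 20
Q: 5·0+4·3+2·6 = 24 | 4·6 = 24
gcd(5,4,2,4) = 1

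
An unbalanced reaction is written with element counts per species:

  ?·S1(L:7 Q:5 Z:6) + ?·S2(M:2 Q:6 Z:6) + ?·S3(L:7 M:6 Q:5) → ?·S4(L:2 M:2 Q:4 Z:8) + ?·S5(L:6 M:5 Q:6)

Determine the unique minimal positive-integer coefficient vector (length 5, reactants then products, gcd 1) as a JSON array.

Coefficients: [1, 3, 5, 3, 6]

L: 1·7+3·0+5·7 = 42 | 3·2+6·6 = 42
M: 1·0+3·2+5·6 = 36 | 3·2+6·5 = 36
Q: 1·5+3·6+5·5 = 48 | 3·4+6·6 = 48
Z: 1·6+3·6+5·0 = 24 | 3·8+6·0 = 24
gcd(1,3,5,3,6) = 1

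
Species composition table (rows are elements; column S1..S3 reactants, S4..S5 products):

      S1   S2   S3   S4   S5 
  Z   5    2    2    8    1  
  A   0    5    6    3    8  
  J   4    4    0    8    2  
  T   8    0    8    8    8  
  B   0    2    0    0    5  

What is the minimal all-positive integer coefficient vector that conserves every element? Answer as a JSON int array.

Z: 6·5+5·2+1·2 = 42 | 5·8+2·1 = 42
A: 6·0+5·5+1·6 = 31 | 5·3+2·8 = 31
J: 6·4+5·4+1·0 = 44 | 5·8+2·2 = 44
T: 6·8+5·0+1·8 = 56 | 5·8+2·8 = 56
B: 6·0+5·2+1·0 = 10 | 5·0+2·5 = 10
gcd(6,5,1,5,2) = 1

Coefficients: [6, 5, 1, 5, 2]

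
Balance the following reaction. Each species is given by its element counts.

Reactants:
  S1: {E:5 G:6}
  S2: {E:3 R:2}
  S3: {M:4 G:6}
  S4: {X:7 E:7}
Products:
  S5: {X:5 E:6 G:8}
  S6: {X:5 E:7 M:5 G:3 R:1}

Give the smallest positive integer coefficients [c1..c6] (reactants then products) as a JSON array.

Coefficients: [1, 2, 5, 5, 3, 4]

X: 1·0+2·0+5·0+5·7 = 35 | 3·5+4·5 = 35
E: 1·5+2·3+5·0+5·7 = 46 | 3·6+4·7 = 46
M: 1·0+2·0+5·4+5·0 = 20 | 3·0+4·5 = 20
G: 1·6+2·0+5·6+5·0 = 36 | 3·8+4·3 = 36
R: 1·0+2·2+5·0+5·0 = 4 | 3·0+4·1 = 4
gcd(1,2,5,5,3,4) = 1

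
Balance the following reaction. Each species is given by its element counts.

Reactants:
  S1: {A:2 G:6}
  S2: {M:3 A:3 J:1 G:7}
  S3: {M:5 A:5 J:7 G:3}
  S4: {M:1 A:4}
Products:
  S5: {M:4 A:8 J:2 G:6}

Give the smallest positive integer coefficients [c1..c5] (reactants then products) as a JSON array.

Coefficients: [1, 3, 1, 6, 5]

M: 1·0+3·3+1·5+6·1 = 20 | 5·4 = 20
A: 1·2+3·3+1·5+6·4 = 40 | 5·8 = 40
J: 1·0+3·1+1·7+6·0 = 10 | 5·2 = 10
G: 1·6+3·7+1·3+6·0 = 30 | 5·6 = 30
gcd(1,3,1,6,5) = 1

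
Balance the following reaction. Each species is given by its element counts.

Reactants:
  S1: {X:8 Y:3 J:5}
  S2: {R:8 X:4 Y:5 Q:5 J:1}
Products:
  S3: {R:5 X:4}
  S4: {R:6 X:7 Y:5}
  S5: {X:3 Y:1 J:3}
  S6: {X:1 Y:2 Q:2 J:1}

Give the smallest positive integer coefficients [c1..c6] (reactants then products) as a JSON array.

Coefficients: [3, 2, 2, 1, 4, 5]

R: 3·0+2·8 = 16 | 2·5+1·6+4·0+5·0 = 16
X: 3·8+2·4 = 32 | 2·4+1·7+4·3+5·1 = 32
Y: 3·3+2·5 = 19 | 2·0+1·5+4·1+5·2 = 19
Q: 3·0+2·5 = 10 | 2·0+1·0+4·0+5·2 = 10
J: 3·5+2·1 = 17 | 2·0+1·0+4·3+5·1 = 17
gcd(3,2,2,1,4,5) = 1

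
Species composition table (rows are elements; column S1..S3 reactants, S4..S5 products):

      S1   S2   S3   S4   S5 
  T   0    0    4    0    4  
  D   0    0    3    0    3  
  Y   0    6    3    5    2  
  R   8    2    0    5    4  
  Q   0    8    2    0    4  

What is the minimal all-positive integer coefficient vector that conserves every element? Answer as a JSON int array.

T: 3·0+1·0+4·4 = 16 | 2·0+4·4 = 16
D: 3·0+1·0+4·3 = 12 | 2·0+4·3 = 12
Y: 3·0+1·6+4·3 = 18 | 2·5+4·2 = 18
R: 3·8+1·2+4·0 = 26 | 2·5+4·4 = 26
Q: 3·0+1·8+4·2 = 16 | 2·0+4·4 = 16
gcd(3,1,4,2,4) = 1

Coefficients: [3, 1, 4, 2, 4]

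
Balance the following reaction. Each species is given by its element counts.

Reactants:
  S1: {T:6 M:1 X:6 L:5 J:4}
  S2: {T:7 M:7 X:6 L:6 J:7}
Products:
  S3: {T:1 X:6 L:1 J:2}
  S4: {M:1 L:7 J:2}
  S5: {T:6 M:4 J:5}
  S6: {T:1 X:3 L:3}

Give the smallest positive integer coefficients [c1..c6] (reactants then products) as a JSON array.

Coefficients: [3, 2, 2, 1, 4, 6]

T: 3·6+2·7 = 32 | 2·1+1·0+4·6+6·1 = 32
M: 3·1+2·7 = 17 | 2·0+1·1+4·4+6·0 = 17
X: 3·6+2·6 = 30 | 2·6+1·0+4·0+6·3 = 30
L: 3·5+2·6 = 27 | 2·1+1·7+4·0+6·3 = 27
J: 3·4+2·7 = 26 | 2·2+1·2+4·5+6·0 = 26
gcd(3,2,2,1,4,6) = 1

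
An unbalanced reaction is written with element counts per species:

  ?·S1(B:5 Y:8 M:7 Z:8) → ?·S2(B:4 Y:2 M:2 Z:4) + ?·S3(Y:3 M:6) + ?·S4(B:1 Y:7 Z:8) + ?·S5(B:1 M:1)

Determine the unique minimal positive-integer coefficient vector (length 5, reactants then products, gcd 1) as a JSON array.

B: 3·5 = 15 | 2·4+2·0+2·1+5·1 = 15
Y: 3·8 = 24 | 2·2+2·3+2·7+5·0 = 24
M: 3·7 = 21 | 2·2+2·6+2·0+5·1 = 21
Z: 3·8 = 24 | 2·4+2·0+2·8+5·0 = 24
gcd(3,2,2,2,5) = 1

Coefficients: [3, 2, 2, 2, 5]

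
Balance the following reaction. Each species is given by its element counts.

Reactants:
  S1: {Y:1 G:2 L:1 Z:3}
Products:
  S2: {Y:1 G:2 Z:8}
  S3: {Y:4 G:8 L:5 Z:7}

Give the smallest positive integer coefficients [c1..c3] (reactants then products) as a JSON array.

Y: 5·1 = 5 | 1·1+1·4 = 5
G: 5·2 = 10 | 1·2+1·8 = 10
L: 5·1 = 5 | 1·0+1·5 = 5
Z: 5·3 = 15 | 1·8+1·7 = 15
gcd(5,1,1) = 1

Coefficients: [5, 1, 1]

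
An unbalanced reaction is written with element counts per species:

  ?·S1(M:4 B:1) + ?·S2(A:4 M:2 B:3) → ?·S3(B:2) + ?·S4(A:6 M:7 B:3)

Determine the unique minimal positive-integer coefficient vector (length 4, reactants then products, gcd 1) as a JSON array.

Coefficients: [4, 6, 5, 4]

A: 4·0+6·4 = 24 | 5·0+4·6 = 24
M: 4·4+6·2 = 28 | 5·0+4·7 = 28
B: 4·1+6·3 = 22 | 5·2+4·3 = 22
gcd(4,6,5,4) = 1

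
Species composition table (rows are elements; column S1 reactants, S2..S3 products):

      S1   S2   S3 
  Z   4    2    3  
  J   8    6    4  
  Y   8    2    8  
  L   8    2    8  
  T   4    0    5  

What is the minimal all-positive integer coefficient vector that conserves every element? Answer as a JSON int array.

Z: 5·4 = 20 | 4·2+4·3 = 20
J: 5·8 = 40 | 4·6+4·4 = 40
Y: 5·8 = 40 | 4·2+4·8 = 40
L: 5·8 = 40 | 4·2+4·8 = 40
T: 5·4 = 20 | 4·0+4·5 = 20
gcd(5,4,4) = 1

Coefficients: [5, 4, 4]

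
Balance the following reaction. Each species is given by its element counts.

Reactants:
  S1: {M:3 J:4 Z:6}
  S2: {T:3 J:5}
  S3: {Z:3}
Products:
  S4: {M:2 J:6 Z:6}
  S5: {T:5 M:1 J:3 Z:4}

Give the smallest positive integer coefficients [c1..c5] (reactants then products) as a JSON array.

Coefficients: [5, 5, 6, 6, 3]

T: 5·0+5·3+6·0 = 15 | 6·0+3·5 = 15
M: 5·3+5·0+6·0 = 15 | 6·2+3·1 = 15
J: 5·4+5·5+6·0 = 45 | 6·6+3·3 = 45
Z: 5·6+5·0+6·3 = 48 | 6·6+3·4 = 48
gcd(5,5,6,6,3) = 1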